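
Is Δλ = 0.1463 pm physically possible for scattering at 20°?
Yes, consistent

Calculate the expected shift for θ = 20°:

Δλ_expected = λ_C(1 - cos(20°))
Δλ_expected = 2.4263 × (1 - cos(20°))
Δλ_expected = 2.4263 × 0.0603
Δλ_expected = 0.1463 pm

Given shift: 0.1463 pm
Expected shift: 0.1463 pm
Difference: 0.0000 pm

The values match. This is consistent with Compton scattering at the stated angle.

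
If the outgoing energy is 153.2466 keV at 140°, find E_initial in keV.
325.8000 keV

Convert final energy to wavelength (hc ≈ 1239.842 keV·pm):
λ' = hc/E' = 1239.842 / 153.2466 = 8.0905 pm

Calculate the Compton shift:
Δλ = λ_C(1 - cos(140°))
Δλ = 2.4263 × (1 - cos(140°))
Δλ = 4.2850 pm

Initial wavelength:
λ = λ' - Δλ = 8.0905 - 4.2850 = 3.8055 pm

Initial energy:
E = hc/λ = 1239.842 / 3.8055 = 325.8000 keV

(Intermediate values are shown rounded; full precision is carried through to the final answer.)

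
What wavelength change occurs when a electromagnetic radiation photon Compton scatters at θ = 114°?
3.4132 pm

Using the Compton scattering formula:
Δλ = λ_C(1 - cos θ)

where λ_C = h/(m_e·c) ≈ 2.4263 pm is the Compton wavelength of an electron.

For θ = 114°:
cos(114°) = -0.4067
1 - cos(114°) = 1.4067

Δλ = 2.4263 × 1.4067
Δλ = 3.4132 pm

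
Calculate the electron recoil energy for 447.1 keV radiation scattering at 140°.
271.4364 keV

By energy conservation: K_e = E_initial - E_final

First find the scattered photon energy:
Initial wavelength: λ = hc/E = 2.7731 pm
Compton shift: Δλ = λ_C(1 - cos(140°)) = 4.2850 pm
Final wavelength: λ' = 2.7731 + 4.2850 = 7.0580 pm
Final photon energy: E' = hc/λ' = 175.6636 keV

Electron kinetic energy:
K_e = E - E' = 447.1000 - 175.6636 = 271.4364 keV

(Intermediate values are shown rounded; full precision is carried through to the final answer.)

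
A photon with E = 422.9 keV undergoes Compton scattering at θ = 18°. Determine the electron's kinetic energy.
16.4629 keV

By energy conservation: K_e = E_initial - E_final

First find the scattered photon energy:
Initial wavelength: λ = hc/E = 2.9318 pm
Compton shift: Δλ = λ_C(1 - cos(18°)) = 0.1188 pm
Final wavelength: λ' = 2.9318 + 0.1188 = 3.0505 pm
Final photon energy: E' = hc/λ' = 406.4371 keV

Electron kinetic energy:
K_e = E - E' = 422.9000 - 406.4371 = 16.4629 keV

(Intermediate values are shown rounded; full precision is carried through to the final answer.)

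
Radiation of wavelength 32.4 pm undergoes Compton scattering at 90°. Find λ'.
34.8263 pm

Using the Compton formula: λ' = λ + λ_C(1 − cos θ)

For θ = 90°, cos θ = 0 (exact) = 0.0000, so:
1 − cos 90° = 1 − (0) = 1.0000

Δλ = λ_C × 1.0000 = 2.4263 × 1.0000 = 2.4263 pm

λ' = 32.4 + 2.4263 = 34.8263 pm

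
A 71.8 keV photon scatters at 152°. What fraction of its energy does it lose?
0.2092 (or 20.92%)

Calculate initial and final photon energies:

Initial: E₀ = 71.8 keV → λ₀ = 17.2680 pm
Compton shift: Δλ = 4.5686 pm
Final wavelength: λ' = 21.8366 pm
Final energy: E' = 56.7781 keV

Fractional energy loss:
(E₀ - E')/E₀ = (71.8000 - 56.7781)/71.8000
= 15.0219/71.8000
= 0.2092
= 20.92%

(Intermediate values are shown rounded; full precision is carried through to the final answer.)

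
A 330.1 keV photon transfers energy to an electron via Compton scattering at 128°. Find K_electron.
168.5793 keV

By energy conservation: K_e = E_initial - E_final

First find the scattered photon energy:
Initial wavelength: λ = hc/E = 3.7560 pm
Compton shift: Δλ = λ_C(1 - cos(128°)) = 3.9201 pm
Final wavelength: λ' = 3.7560 + 3.9201 = 7.6761 pm
Final photon energy: E' = hc/λ' = 161.5207 keV

Electron kinetic energy:
K_e = E - E' = 330.1000 - 161.5207 = 168.5793 keV

(Intermediate values are shown rounded; full precision is carried through to the final answer.)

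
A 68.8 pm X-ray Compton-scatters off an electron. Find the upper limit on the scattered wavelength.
73.6526 pm (at θ = 180°)

The Compton shift is Δλ = λ_C(1 − cos θ).

Since cos θ ranges from −1 to 1, the factor (1 − cos θ) ranges from 0 to 2; the maximum shift occurs at θ = 180° (backscattering):
Δλ_max = 2λ_C = 2 × 2.4263 pm = 4.8526 pm

Maximum scattered wavelength:
λ'_max = λ₀ + Δλ_max = 68.8 + 4.8526 = 73.6526 pm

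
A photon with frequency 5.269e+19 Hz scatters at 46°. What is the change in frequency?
6.070e+18 Hz (decrease)

Convert frequency to wavelength (c = 299792458 m/s):
λ₀ = c/f₀ = 299792458/5.269e+19 = 5.6897411e-12 m = 5.6897 pm

Calculate Compton shift:
Δλ = λ_C(1 - cos(46°)) = 0.7409 pm

Final wavelength:
λ' = λ₀ + Δλ = 5.6897 + 0.7409 = 6.4306 pm

Final frequency:
f' = c/λ' = 299792458/6.4305946e-12 = 4.6619710e+19 Hz

Frequency shift (decrease):
Δf = f₀ - f' = 5.269e+19 - 4.6619710e+19 = 6.070e+18 Hz

(Intermediate values are shown rounded; full precision is carried through to the final answer.)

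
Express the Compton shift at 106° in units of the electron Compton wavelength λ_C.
1.2756 λ_C

The Compton shift formula is:
Δλ = λ_C(1 - cos θ)

Dividing both sides by λ_C:
Δλ/λ_C = 1 - cos θ

For θ = 106°:
Δλ/λ_C = 1 - cos(106°)
Δλ/λ_C = 1 - -0.2756
Δλ/λ_C = 1.2756

This means the shift is 1.2756 × λ_C = 3.0951 pm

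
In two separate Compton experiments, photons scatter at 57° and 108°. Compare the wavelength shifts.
108° produces the larger shift by a factor of 2.875

Calculate both shifts using Δλ = λ_C(1 - cos θ):

For θ₁ = 57°:
Δλ₁ = 2.4263 × (1 - cos(57°))
Δλ₁ = 2.4263 × 0.4554
Δλ₁ = 1.1048 pm

For θ₂ = 108°:
Δλ₂ = 2.4263 × (1 - cos(108°))
Δλ₂ = 2.4263 × 1.3090
Δλ₂ = 3.1761 pm

The 108° angle produces the larger shift.
Ratio: 3.1761/1.1048 = 2.875

(Intermediate values are shown rounded; full precision is carried through to the final answer.)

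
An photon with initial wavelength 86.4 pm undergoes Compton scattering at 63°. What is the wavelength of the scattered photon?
87.7248 pm

Using the Compton scattering formula:
λ' = λ + Δλ = λ + λ_C(1 - cos θ)

Given:
- Initial wavelength λ = 86.4 pm
- Scattering angle θ = 63°
- Compton wavelength λ_C ≈ 2.4263 pm

Calculate the shift:
Δλ = 2.4263 × (1 - cos(63°))
Δλ = 2.4263 × 0.5460
Δλ = 1.3248 pm

Final wavelength:
λ' = 86.4 + 1.3248 = 87.7248 pm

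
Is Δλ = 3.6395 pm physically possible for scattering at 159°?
No, inconsistent

Calculate the expected shift for θ = 159°:

Δλ_expected = λ_C(1 - cos(159°))
Δλ_expected = 2.4263 × (1 - cos(159°))
Δλ_expected = 2.4263 × 1.9336
Δλ_expected = 4.6915 pm

Given shift: 3.6395 pm
Expected shift: 4.6915 pm
Difference: 1.0520 pm

The values do not match. The given shift corresponds to θ ≈ 120.0°, not 159°.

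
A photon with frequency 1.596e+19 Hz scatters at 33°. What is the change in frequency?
3.258e+17 Hz (decrease)

Convert frequency to wavelength (c = 299792458 m/s):
λ₀ = c/f₀ = 299792458/1.596e+19 = 1.8783989e-11 m = 18.7840 pm

Calculate Compton shift:
Δλ = λ_C(1 - cos(33°)) = 0.3914 pm

Final wavelength:
λ' = λ₀ + Δλ = 18.7840 + 0.3914 = 19.1754 pm

Final frequency:
f' = c/λ' = 299792458/1.9175424e-11 = 1.5634202e+19 Hz

Frequency shift (decrease):
Δf = f₀ - f' = 1.596e+19 - 1.5634202e+19 = 3.258e+17 Hz

(Intermediate values are shown rounded; full precision is carried through to the final answer.)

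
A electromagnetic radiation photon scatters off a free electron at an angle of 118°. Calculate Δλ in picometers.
3.5654 pm

Using the Compton scattering formula:
Δλ = λ_C(1 - cos θ)

where λ_C = h/(m_e·c) ≈ 2.4263 pm is the Compton wavelength of an electron.

For θ = 118°:
cos(118°) = -0.4695
1 - cos(118°) = 1.4695

Δλ = 2.4263 × 1.4695
Δλ = 3.5654 pm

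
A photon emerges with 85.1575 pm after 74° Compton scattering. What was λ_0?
83.4000 pm

From λ' = λ + Δλ, we have λ = λ' - Δλ

First calculate the Compton shift:
Δλ = λ_C(1 - cos θ)
Δλ = 2.4263 × (1 - cos(74°))
Δλ = 2.4263 × 0.7244
Δλ = 1.7575 pm

Initial wavelength:
λ = λ' - Δλ
λ = 85.1575 - 1.7575
λ = 83.4000 pm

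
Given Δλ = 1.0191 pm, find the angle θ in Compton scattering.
54.55°

From the Compton formula Δλ = λ_C(1 - cos θ), we can solve for θ:

cos θ = 1 - Δλ/λ_C

Given:
- Δλ = 1.0191 pm
- λ_C = h/(m_e·c) ≈ 2.42631024 pm

cos θ = 1 - 1.0191/2.42631024
cos θ = 1 - 0.420020
cos θ = 0.579980

θ = arccos(0.579980)
θ = 54.55°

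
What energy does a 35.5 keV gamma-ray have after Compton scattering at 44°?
34.8211 keV

First convert energy to wavelength:
λ = hc/E, with hc ≈ 1239.842 keV·pm (i.e. 1239.842 eV·nm)

For E = 35.5 keV = 35500 eV:
λ = 1239.842 keV·pm / 35.5 keV
λ = 34.9251 pm

Calculate the Compton shift:
Δλ = λ_C(1 - cos(44°)) = 2.4263 × 0.2807
Δλ = 0.6810 pm

Final wavelength:
λ' = 34.9251 + 0.6810 = 35.6061 pm

Final energy:
E' = hc/λ' = 1239.842 / 35.6061 = 34.8211 keV

(Intermediate values are shown rounded; full precision is carried through to the final answer.)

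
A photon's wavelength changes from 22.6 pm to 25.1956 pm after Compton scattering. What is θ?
94.00°

First find the wavelength shift:
Δλ = λ' - λ = 25.1956 - 22.6 = 2.5956 pm

Using Δλ = λ_C(1 - cos θ), with λ_C = h/(m_e·c) ≈ 2.42631024 pm:
cos θ = 1 - Δλ/λ_C
cos θ = 1 - 2.5956/2.42631024
cos θ = -0.069773

θ = arccos(-0.069773)
θ = 94.00°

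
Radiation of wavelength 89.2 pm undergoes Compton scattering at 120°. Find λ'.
92.8395 pm

Using the Compton formula: λ' = λ + λ_C(1 − cos θ)

For θ = 120°, cos θ = -1/2 (exact) = -0.5000, so:
1 − cos 120° = 1 − (-1/2) = 1.5000

Δλ = λ_C × 1.5000 = 2.4263 × 1.5000 = 3.6395 pm

λ' = 89.2 + 3.6395 = 92.8395 pm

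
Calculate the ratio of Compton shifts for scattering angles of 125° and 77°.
125° produces the larger shift by a factor of 2.030

Calculate both shifts using Δλ = λ_C(1 - cos θ):

For θ₁ = 77°:
Δλ₁ = 2.4263 × (1 - cos(77°))
Δλ₁ = 2.4263 × 0.7750
Δλ₁ = 1.8805 pm

For θ₂ = 125°:
Δλ₂ = 2.4263 × (1 - cos(125°))
Δλ₂ = 2.4263 × 1.5736
Δλ₂ = 3.8180 pm

The 125° angle produces the larger shift.
Ratio: 3.8180/1.8805 = 2.030

(Intermediate values are shown rounded; full precision is carried through to the final answer.)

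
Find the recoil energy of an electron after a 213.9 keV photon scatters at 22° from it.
6.3269 keV

By energy conservation: K_e = E_initial - E_final

First find the scattered photon energy:
Initial wavelength: λ = hc/E = 5.7964 pm
Compton shift: Δλ = λ_C(1 - cos(22°)) = 0.1767 pm
Final wavelength: λ' = 5.7964 + 0.1767 = 5.9730 pm
Final photon energy: E' = hc/λ' = 207.5731 keV

Electron kinetic energy:
K_e = E - E' = 213.9000 - 207.5731 = 6.3269 keV

(Intermediate values are shown rounded; full precision is carried through to the final answer.)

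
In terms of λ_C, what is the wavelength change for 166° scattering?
1.9703 λ_C

The Compton shift formula is:
Δλ = λ_C(1 - cos θ)

Dividing both sides by λ_C:
Δλ/λ_C = 1 - cos θ

For θ = 166°:
Δλ/λ_C = 1 - cos(166°)
Δλ/λ_C = 1 - -0.9703
Δλ/λ_C = 1.9703

This means the shift is 1.9703 × λ_C = 4.7805 pm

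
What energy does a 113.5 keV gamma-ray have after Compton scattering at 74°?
97.7697 keV

First convert energy to wavelength:
λ = hc/E, with hc ≈ 1239.842 keV·pm (i.e. 1239.842 eV·nm)

For E = 113.5 keV = 113500 eV:
λ = 1239.842 keV·pm / 113.5 keV
λ = 10.9237 pm

Calculate the Compton shift:
Δλ = λ_C(1 - cos(74°)) = 2.4263 × 0.7244
Δλ = 1.7575 pm

Final wavelength:
λ' = 10.9237 + 1.7575 = 12.6812 pm

Final energy:
E' = hc/λ' = 1239.842 / 12.6812 = 97.7697 keV

(Intermediate values are shown rounded; full precision is carried through to the final answer.)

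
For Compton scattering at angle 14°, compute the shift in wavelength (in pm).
0.0721 pm

Using the Compton scattering formula:
Δλ = λ_C(1 - cos θ)

where λ_C = h/(m_e·c) ≈ 2.4263 pm is the Compton wavelength of an electron.

For θ = 14°:
cos(14°) = 0.9703
1 - cos(14°) = 0.0297

Δλ = 2.4263 × 0.0297
Δλ = 0.0721 pm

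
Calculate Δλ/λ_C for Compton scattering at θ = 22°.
0.0728 λ_C

The Compton shift formula is:
Δλ = λ_C(1 - cos θ)

Dividing both sides by λ_C:
Δλ/λ_C = 1 - cos θ

For θ = 22°:
Δλ/λ_C = 1 - cos(22°)
Δλ/λ_C = 1 - 0.9272
Δλ/λ_C = 0.0728

This means the shift is 0.0728 × λ_C = 0.1767 pm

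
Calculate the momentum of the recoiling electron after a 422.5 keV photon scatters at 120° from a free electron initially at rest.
2.8966e-22 kg·m/s

The electron is initially at rest, so by conservation of momentum:
p⃗_e = p⃗₀ − p⃗'  (incident photon momentum minus scattered photon momentum)

Photon momentum magnitudes (p = h/λ = E/c):
λ₀ = hc/E₀ = 2.9345 pm → p₀ = h/λ₀ = 2.2580e-22 kg·m/s
Δλ = λ_C(1 − cos 120°) = 3.6395 pm
λ' = 6.5740 pm → p' = h/λ' = 1.0079e-22 kg·m/s

The scattered photon makes angle θ = 120° with the incident direction, so by the law of cosines:
|p⃗_e|² = p₀² + p'² − 2p₀p'cos θ
|p⃗_e|² = (2.2580e-22)² + (1.0079e-22)² − 2·2.2580e-22·1.0079e-22·cos(120°)
|p⃗_e| = 2.8966e-22 kg·m/s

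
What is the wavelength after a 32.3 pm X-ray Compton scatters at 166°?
37.0805 pm

Using the Compton scattering formula:
λ' = λ + Δλ = λ + λ_C(1 - cos θ)

Given:
- Initial wavelength λ = 32.3 pm
- Scattering angle θ = 166°
- Compton wavelength λ_C ≈ 2.4263 pm

Calculate the shift:
Δλ = 2.4263 × (1 - cos(166°))
Δλ = 2.4263 × 1.9703
Δλ = 4.7805 pm

Final wavelength:
λ' = 32.3 + 4.7805 = 37.0805 pm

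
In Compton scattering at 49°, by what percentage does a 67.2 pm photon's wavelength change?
1.2418%

Calculate the Compton shift:
Δλ = λ_C(1 - cos(49°))
Δλ = 2.4263 × (1 - cos(49°))
Δλ = 2.4263 × 0.3439
Δλ = 0.8345 pm

Percentage change:
(Δλ/λ₀) × 100 = (0.8345/67.2) × 100
= 1.2418%

(Intermediate values are shown rounded; full precision is carried through to the final answer.)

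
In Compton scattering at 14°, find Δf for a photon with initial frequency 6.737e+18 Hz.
1.089e+16 Hz (decrease)

Convert frequency to wavelength (c = 299792458 m/s):
λ₀ = c/f₀ = 299792458/6.737e+18 = 4.4499400e-11 m = 44.4994 pm

Calculate Compton shift:
Δλ = λ_C(1 - cos(14°)) = 0.0721 pm

Final wavelength:
λ' = λ₀ + Δλ = 44.4994 + 0.0721 = 44.5715 pm

Final frequency:
f' = c/λ' = 299792458/4.4571472e-11 = 6.7261063e+18 Hz

Frequency shift (decrease):
Δf = f₀ - f' = 6.737e+18 - 6.7261063e+18 = 1.089e+16 Hz

(Intermediate values are shown rounded; full precision is carried through to the final answer.)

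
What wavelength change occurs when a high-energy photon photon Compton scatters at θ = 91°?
2.4687 pm

Using the Compton scattering formula:
Δλ = λ_C(1 - cos θ)

where λ_C = h/(m_e·c) ≈ 2.4263 pm is the Compton wavelength of an electron.

For θ = 91°:
cos(91°) = -0.0175
1 - cos(91°) = 1.0175

Δλ = 2.4263 × 1.0175
Δλ = 2.4687 pm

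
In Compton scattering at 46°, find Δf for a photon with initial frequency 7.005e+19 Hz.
1.034e+19 Hz (decrease)

Convert frequency to wavelength (c = 299792458 m/s):
λ₀ = c/f₀ = 299792458/7.005e+19 = 4.2796925e-12 m = 4.2797 pm

Calculate Compton shift:
Δλ = λ_C(1 - cos(46°)) = 0.7409 pm

Final wavelength:
λ' = λ₀ + Δλ = 4.2797 + 0.7409 = 5.0205 pm

Final frequency:
f' = c/λ' = 299792458/5.0205460e-12 = 5.9713118e+19 Hz

Frequency shift (decrease):
Δf = f₀ - f' = 7.005e+19 - 5.9713118e+19 = 1.034e+19 Hz

(Intermediate values are shown rounded; full precision is carried through to the final answer.)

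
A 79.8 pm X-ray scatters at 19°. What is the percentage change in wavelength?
0.1657%

Calculate the Compton shift:
Δλ = λ_C(1 - cos(19°))
Δλ = 2.4263 × (1 - cos(19°))
Δλ = 2.4263 × 0.0545
Δλ = 0.1322 pm

Percentage change:
(Δλ/λ₀) × 100 = (0.1322/79.8) × 100
= 0.1657%

(Intermediate values are shown rounded; full precision is carried through to the final answer.)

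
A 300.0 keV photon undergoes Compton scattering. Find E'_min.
137.9836 keV (at θ = 180°)

The scattered photon has minimum energy when its wavelength is maximum, i.e., when the Compton shift Δλ = λ_C(1 − cos θ) is maximum. This occurs at θ = 180° (backscattering), giving Δλ_max = 2λ_C = 4.8526 pm.

Initial wavelength: λ₀ = hc/E₀ = 4.1328 pm
Maximum final wavelength: λ'_max = λ₀ + 2λ_C = 4.1328 + 4.8526 = 8.9854 pm
Minimum final energy: E'_min = hc/λ'_max = 137.9836 keV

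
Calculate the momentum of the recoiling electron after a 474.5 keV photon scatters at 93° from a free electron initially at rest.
2.9010e-22 kg·m/s

The electron is initially at rest, so by conservation of momentum:
p⃗_e = p⃗₀ − p⃗'  (incident photon momentum minus scattered photon momentum)

Photon momentum magnitudes (p = h/λ = E/c):
λ₀ = hc/E₀ = 2.6129 pm → p₀ = h/λ₀ = 2.5359e-22 kg·m/s
Δλ = λ_C(1 − cos 93°) = 2.5533 pm
λ' = 5.1662 pm → p' = h/λ' = 1.2826e-22 kg·m/s

The scattered photon makes angle θ = 93° with the incident direction, so by the law of cosines:
|p⃗_e|² = p₀² + p'² − 2p₀p'cos θ
|p⃗_e|² = (2.5359e-22)² + (1.2826e-22)² − 2·2.5359e-22·1.2826e-22·cos(93°)
|p⃗_e| = 2.9010e-22 kg·m/s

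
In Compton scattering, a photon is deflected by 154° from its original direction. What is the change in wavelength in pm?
4.6071 pm

Using the Compton scattering formula:
Δλ = λ_C(1 - cos θ)

where λ_C = h/(m_e·c) ≈ 2.4263 pm is the Compton wavelength of an electron.

For θ = 154°:
cos(154°) = -0.8988
1 - cos(154°) = 1.8988

Δλ = 2.4263 × 1.8988
Δλ = 4.6071 pm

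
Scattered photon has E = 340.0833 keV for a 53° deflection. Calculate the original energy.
462.7000 keV

Convert final energy to wavelength (hc ≈ 1239.842 keV·pm):
λ' = hc/E' = 1239.842 / 340.0833 = 3.6457 pm

Calculate the Compton shift:
Δλ = λ_C(1 - cos(53°))
Δλ = 2.4263 × (1 - cos(53°))
Δλ = 0.9661 pm

Initial wavelength:
λ = λ' - Δλ = 3.6457 - 0.9661 = 2.6796 pm

Initial energy:
E = hc/λ = 1239.842 / 2.6796 = 462.7000 keV

(Intermediate values are shown rounded; full precision is carried through to the final answer.)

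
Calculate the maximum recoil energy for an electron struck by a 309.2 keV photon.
169.3018 keV

Maximum energy transfer occurs at θ = 180° (backscattering).

Initial photon: E₀ = 309.2 keV → λ₀ = 4.0098 pm

Maximum Compton shift (at 180°):
Δλ_max = 2λ_C = 2 × 2.4263 = 4.8526 pm

Final wavelength:
λ' = 4.0098 + 4.8526 = 8.8625 pm

Minimum photon energy (maximum energy to electron):
E'_min = hc/λ' = 139.8982 keV

Maximum electron kinetic energy:
K_max = E₀ - E'_min = 309.2000 - 139.8982 = 169.3018 keV

(Intermediate values are shown rounded; full precision is carried through to the final answer.)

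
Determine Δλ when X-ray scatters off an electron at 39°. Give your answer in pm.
0.5407 pm

Using the Compton scattering formula:
Δλ = λ_C(1 - cos θ)

where λ_C = h/(m_e·c) ≈ 2.4263 pm is the Compton wavelength of an electron.

For θ = 39°:
cos(39°) = 0.7771
1 - cos(39°) = 0.2229

Δλ = 2.4263 × 0.2229
Δλ = 0.5407 pm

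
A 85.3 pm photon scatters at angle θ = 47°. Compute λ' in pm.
86.0716 pm

Using the Compton scattering formula:
λ' = λ + Δλ = λ + λ_C(1 - cos θ)

Given:
- Initial wavelength λ = 85.3 pm
- Scattering angle θ = 47°
- Compton wavelength λ_C ≈ 2.4263 pm

Calculate the shift:
Δλ = 2.4263 × (1 - cos(47°))
Δλ = 2.4263 × 0.3180
Δλ = 0.7716 pm

Final wavelength:
λ' = 85.3 + 0.7716 = 86.0716 pm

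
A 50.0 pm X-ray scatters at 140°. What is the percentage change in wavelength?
8.5699%

Calculate the Compton shift:
Δλ = λ_C(1 - cos(140°))
Δλ = 2.4263 × (1 - cos(140°))
Δλ = 2.4263 × 1.7660
Δλ = 4.2850 pm

Percentage change:
(Δλ/λ₀) × 100 = (4.2850/50.0) × 100
= 8.5699%

(Intermediate values are shown rounded; full precision is carried through to the final answer.)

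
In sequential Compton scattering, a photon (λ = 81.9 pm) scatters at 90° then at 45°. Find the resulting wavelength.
85.0370 pm

Apply Compton shift twice:

First scattering at θ₁ = 90°:
Δλ₁ = λ_C(1 - cos(90°))
Δλ₁ = 2.4263 × 1.0000
Δλ₁ = 2.4263 pm

After first scattering:
λ₁ = 81.9 + 2.4263 = 84.3263 pm

Second scattering at θ₂ = 45°:
Δλ₂ = λ_C(1 - cos(45°))
Δλ₂ = 2.4263 × 0.2929
Δλ₂ = 0.7106 pm

Final wavelength:
λ₂ = 84.3263 + 0.7106 = 85.0370 pm

Total shift: Δλ_total = 2.4263 + 0.7106 = 3.1370 pm

(Intermediate values are shown rounded; full precision is carried through to the final answer.)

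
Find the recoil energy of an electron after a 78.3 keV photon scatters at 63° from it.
6.0452 keV

By energy conservation: K_e = E_initial - E_final

First find the scattered photon energy:
Initial wavelength: λ = hc/E = 15.8345 pm
Compton shift: Δλ = λ_C(1 - cos(63°)) = 1.3248 pm
Final wavelength: λ' = 15.8345 + 1.3248 = 17.1593 pm
Final photon energy: E' = hc/λ' = 72.2548 keV

Electron kinetic energy:
K_e = E - E' = 78.3000 - 72.2548 = 6.0452 keV

(Intermediate values are shown rounded; full precision is carried through to the final answer.)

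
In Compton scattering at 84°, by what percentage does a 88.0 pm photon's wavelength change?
2.4690%

Calculate the Compton shift:
Δλ = λ_C(1 - cos(84°))
Δλ = 2.4263 × (1 - cos(84°))
Δλ = 2.4263 × 0.8955
Δλ = 2.1727 pm

Percentage change:
(Δλ/λ₀) × 100 = (2.1727/88.0) × 100
= 2.4690%

(Intermediate values are shown rounded; full precision is carried through to the final answer.)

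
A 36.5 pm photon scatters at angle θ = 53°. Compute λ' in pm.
37.4661 pm

Using the Compton scattering formula:
λ' = λ + Δλ = λ + λ_C(1 - cos θ)

Given:
- Initial wavelength λ = 36.5 pm
- Scattering angle θ = 53°
- Compton wavelength λ_C ≈ 2.4263 pm

Calculate the shift:
Δλ = 2.4263 × (1 - cos(53°))
Δλ = 2.4263 × 0.3982
Δλ = 0.9661 pm

Final wavelength:
λ' = 36.5 + 0.9661 = 37.4661 pm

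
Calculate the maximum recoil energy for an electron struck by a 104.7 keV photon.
30.4334 keV

Maximum energy transfer occurs at θ = 180° (backscattering).

Initial photon: E₀ = 104.7 keV → λ₀ = 11.8419 pm

Maximum Compton shift (at 180°):
Δλ_max = 2λ_C = 2 × 2.4263 = 4.8526 pm

Final wavelength:
λ' = 11.8419 + 4.8526 = 16.6945 pm

Minimum photon energy (maximum energy to electron):
E'_min = hc/λ' = 74.2666 keV

Maximum electron kinetic energy:
K_max = E₀ - E'_min = 104.7000 - 74.2666 = 30.4334 keV

(Intermediate values are shown rounded; full precision is carried through to the final answer.)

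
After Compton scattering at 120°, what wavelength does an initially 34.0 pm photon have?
37.6395 pm

Using the Compton formula: λ' = λ + λ_C(1 − cos θ)

For θ = 120°, cos θ = -1/2 (exact) = -0.5000, so:
1 − cos 120° = 1 − (-1/2) = 1.5000

Δλ = λ_C × 1.5000 = 2.4263 × 1.5000 = 3.6395 pm

λ' = 34.0 + 3.6395 = 37.6395 pm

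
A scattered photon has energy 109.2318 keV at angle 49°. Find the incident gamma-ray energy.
117.9000 keV

Convert final energy to wavelength (hc ≈ 1239.842 keV·pm):
λ' = hc/E' = 1239.842 / 109.2318 = 11.3506 pm

Calculate the Compton shift:
Δλ = λ_C(1 - cos(49°))
Δλ = 2.4263 × (1 - cos(49°))
Δλ = 0.8345 pm

Initial wavelength:
λ = λ' - Δλ = 11.3506 - 0.8345 = 10.5161 pm

Initial energy:
E = hc/λ = 1239.842 / 10.5161 = 117.9000 keV

(Intermediate values are shown rounded; full precision is carried through to the final answer.)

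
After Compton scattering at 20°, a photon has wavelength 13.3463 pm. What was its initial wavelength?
13.2000 pm

From λ' = λ + Δλ, we have λ = λ' - Δλ

First calculate the Compton shift:
Δλ = λ_C(1 - cos θ)
Δλ = 2.4263 × (1 - cos(20°))
Δλ = 2.4263 × 0.0603
Δλ = 0.1463 pm

Initial wavelength:
λ = λ' - Δλ
λ = 13.3463 - 0.1463
λ = 13.2000 pm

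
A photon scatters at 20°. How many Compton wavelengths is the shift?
0.0603 λ_C

The Compton shift formula is:
Δλ = λ_C(1 - cos θ)

Dividing both sides by λ_C:
Δλ/λ_C = 1 - cos θ

For θ = 20°:
Δλ/λ_C = 1 - cos(20°)
Δλ/λ_C = 1 - 0.9397
Δλ/λ_C = 0.0603

This means the shift is 0.0603 × λ_C = 0.1463 pm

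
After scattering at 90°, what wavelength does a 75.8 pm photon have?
78.2263 pm

Using the Compton scattering formula:
λ' = λ + Δλ = λ + λ_C(1 - cos θ)

Given:
- Initial wavelength λ = 75.8 pm
- Scattering angle θ = 90°
- Compton wavelength λ_C ≈ 2.4263 pm

Calculate the shift:
Δλ = 2.4263 × (1 - cos(90°))
Δλ = 2.4263 × 1.0000
Δλ = 2.4263 pm

Final wavelength:
λ' = 75.8 + 2.4263 = 78.2263 pm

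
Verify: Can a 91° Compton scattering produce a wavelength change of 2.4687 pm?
Yes, consistent

Calculate the expected shift for θ = 91°:

Δλ_expected = λ_C(1 - cos(91°))
Δλ_expected = 2.4263 × (1 - cos(91°))
Δλ_expected = 2.4263 × 1.0175
Δλ_expected = 2.4687 pm

Given shift: 2.4687 pm
Expected shift: 2.4687 pm
Difference: 0.0000 pm

The values match. This is consistent with Compton scattering at the stated angle.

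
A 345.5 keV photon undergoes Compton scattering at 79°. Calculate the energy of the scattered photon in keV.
223.3188 keV

First convert energy to wavelength:
λ = hc/E, with hc ≈ 1239.842 keV·pm (i.e. 1239.842 eV·nm)

For E = 345.5 keV = 345500 eV:
λ = 1239.842 keV·pm / 345.5 keV
λ = 3.5885 pm

Calculate the Compton shift:
Δλ = λ_C(1 - cos(79°)) = 2.4263 × 0.8092
Δλ = 1.9633 pm

Final wavelength:
λ' = 3.5885 + 1.9633 = 5.5519 pm

Final energy:
E' = hc/λ' = 1239.842 / 5.5519 = 223.3188 keV

(Intermediate values are shown rounded; full precision is carried through to the final answer.)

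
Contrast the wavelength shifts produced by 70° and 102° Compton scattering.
102° produces the larger shift by a factor of 1.836

Calculate both shifts using Δλ = λ_C(1 - cos θ):

For θ₁ = 70°:
Δλ₁ = 2.4263 × (1 - cos(70°))
Δλ₁ = 2.4263 × 0.6580
Δλ₁ = 1.5965 pm

For θ₂ = 102°:
Δλ₂ = 2.4263 × (1 - cos(102°))
Δλ₂ = 2.4263 × 1.2079
Δλ₂ = 2.9308 pm

The 102° angle produces the larger shift.
Ratio: 2.9308/1.5965 = 1.836

(Intermediate values are shown rounded; full precision is carried through to the final answer.)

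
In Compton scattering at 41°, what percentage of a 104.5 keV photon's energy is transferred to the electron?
0.0478 (or 4.78%)

Calculate initial and final photon energies:

Initial: E₀ = 104.5 keV → λ₀ = 11.8645 pm
Compton shift: Δλ = 0.5952 pm
Final wavelength: λ' = 12.4597 pm
Final energy: E' = 99.5084 keV

Fractional energy loss:
(E₀ - E')/E₀ = (104.5000 - 99.5084)/104.5000
= 4.9916/104.5000
= 0.0478
= 4.78%

(Intermediate values are shown rounded; full precision is carried through to the final answer.)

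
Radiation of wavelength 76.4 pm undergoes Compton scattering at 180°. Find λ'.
81.2526 pm

Using the Compton formula: λ' = λ + λ_C(1 − cos θ)

For θ = 180°, cos θ = -1 (exact) = -1.0000, so:
1 − cos 180° = 1 − (-1) = 2.0000

Δλ = λ_C × 2.0000 = 2.4263 × 2.0000 = 4.8526 pm

λ' = 76.4 + 4.8526 = 81.2526 pm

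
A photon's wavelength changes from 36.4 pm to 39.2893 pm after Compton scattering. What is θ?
101.00°

First find the wavelength shift:
Δλ = λ' - λ = 39.2893 - 36.4 = 2.8893 pm

Using Δλ = λ_C(1 - cos θ), with λ_C = h/(m_e·c) ≈ 2.42631024 pm:
cos θ = 1 - Δλ/λ_C
cos θ = 1 - 2.8893/2.42631024
cos θ = -0.190821

θ = arccos(-0.190821)
θ = 101.00°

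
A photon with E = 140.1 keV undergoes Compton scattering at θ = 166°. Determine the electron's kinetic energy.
49.1374 keV

By energy conservation: K_e = E_initial - E_final

First find the scattered photon energy:
Initial wavelength: λ = hc/E = 8.8497 pm
Compton shift: Δλ = λ_C(1 - cos(166°)) = 4.7805 pm
Final wavelength: λ' = 8.8497 + 4.7805 = 13.6302 pm
Final photon energy: E' = hc/λ' = 90.9626 keV

Electron kinetic energy:
K_e = E - E' = 140.1000 - 90.9626 = 49.1374 keV

(Intermediate values are shown rounded; full precision is carried through to the final answer.)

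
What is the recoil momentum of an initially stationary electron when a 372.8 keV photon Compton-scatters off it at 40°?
1.2926e-22 kg·m/s

The electron is initially at rest, so by conservation of momentum:
p⃗_e = p⃗₀ − p⃗'  (incident photon momentum minus scattered photon momentum)

Photon momentum magnitudes (p = h/λ = E/c):
λ₀ = hc/E₀ = 3.3258 pm → p₀ = h/λ₀ = 1.9923e-22 kg·m/s
Δλ = λ_C(1 − cos 40°) = 0.5676 pm
λ' = 3.8934 pm → p' = h/λ' = 1.7019e-22 kg·m/s

The scattered photon makes angle θ = 40° with the incident direction, so by the law of cosines:
|p⃗_e|² = p₀² + p'² − 2p₀p'cos θ
|p⃗_e|² = (1.9923e-22)² + (1.7019e-22)² − 2·1.9923e-22·1.7019e-22·cos(40°)
|p⃗_e| = 1.2926e-22 kg·m/s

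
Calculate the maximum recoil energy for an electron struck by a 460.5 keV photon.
296.1738 keV

Maximum energy transfer occurs at θ = 180° (backscattering).

Initial photon: E₀ = 460.5 keV → λ₀ = 2.6924 pm

Maximum Compton shift (at 180°):
Δλ_max = 2λ_C = 2 × 2.4263 = 4.8526 pm

Final wavelength:
λ' = 2.6924 + 4.8526 = 7.5450 pm

Minimum photon energy (maximum energy to electron):
E'_min = hc/λ' = 164.3262 keV

Maximum electron kinetic energy:
K_max = E₀ - E'_min = 460.5000 - 164.3262 = 296.1738 keV

(Intermediate values are shown rounded; full precision is carried through to the final answer.)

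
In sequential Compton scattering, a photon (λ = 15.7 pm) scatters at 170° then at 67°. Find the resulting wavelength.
21.9940 pm

Apply Compton shift twice:

First scattering at θ₁ = 170°:
Δλ₁ = λ_C(1 - cos(170°))
Δλ₁ = 2.4263 × 1.9848
Δλ₁ = 4.8158 pm

After first scattering:
λ₁ = 15.7 + 4.8158 = 20.5158 pm

Second scattering at θ₂ = 67°:
Δλ₂ = λ_C(1 - cos(67°))
Δλ₂ = 2.4263 × 0.6093
Δλ₂ = 1.4783 pm

Final wavelength:
λ₂ = 20.5158 + 1.4783 = 21.9940 pm

Total shift: Δλ_total = 4.8158 + 1.4783 = 6.2940 pm

(Intermediate values are shown rounded; full precision is carried through to the final answer.)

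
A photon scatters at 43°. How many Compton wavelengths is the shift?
0.2686 λ_C

The Compton shift formula is:
Δλ = λ_C(1 - cos θ)

Dividing both sides by λ_C:
Δλ/λ_C = 1 - cos θ

For θ = 43°:
Δλ/λ_C = 1 - cos(43°)
Δλ/λ_C = 1 - 0.7314
Δλ/λ_C = 0.2686

This means the shift is 0.2686 × λ_C = 0.6518 pm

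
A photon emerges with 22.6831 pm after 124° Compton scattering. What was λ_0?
18.9000 pm

From λ' = λ + Δλ, we have λ = λ' - Δλ

First calculate the Compton shift:
Δλ = λ_C(1 - cos θ)
Δλ = 2.4263 × (1 - cos(124°))
Δλ = 2.4263 × 1.5592
Δλ = 3.7831 pm

Initial wavelength:
λ = λ' - Δλ
λ = 22.6831 - 3.7831
λ = 18.9000 pm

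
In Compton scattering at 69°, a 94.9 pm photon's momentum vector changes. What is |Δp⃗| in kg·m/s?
7.8462e-24 kg·m/s

Photon momentum magnitude is p = h/λ.

Initial momentum:
p₀ = h/λ = 6.6261e-34/9.4900e-11 = 6.9822e-24 kg·m/s

After scattering:
λ' = λ + Δλ = 94.9 + 1.5568 = 96.4568 pm
p' = h/λ' = 6.6261e-34/9.6457e-11 = 6.8695e-24 kg·m/s

Momentum is a vector; the scattered photon's direction makes angle θ = 69° with the incident direction. The magnitude of the vector change Δp⃗ = p⃗₀ − p⃗' is found from the law of cosines:
|Δp⃗|² = p₀² + p'² − 2p₀p'cos θ
|Δp⃗|² = (6.9822e-24)² + (6.8695e-24)² − 2·6.9822e-24·6.8695e-24·cos(69°)
|Δp⃗| = 7.8462e-24 kg·m/s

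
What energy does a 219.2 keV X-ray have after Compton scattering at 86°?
156.6788 keV

First convert energy to wavelength:
λ = hc/E, with hc ≈ 1239.842 keV·pm (i.e. 1239.842 eV·nm)

For E = 219.2 keV = 219200 eV:
λ = 1239.842 keV·pm / 219.2 keV
λ = 5.6562 pm

Calculate the Compton shift:
Δλ = λ_C(1 - cos(86°)) = 2.4263 × 0.9302
Δλ = 2.2571 pm

Final wavelength:
λ' = 5.6562 + 2.2571 = 7.9133 pm

Final energy:
E' = hc/λ' = 1239.842 / 7.9133 = 156.6788 keV

(Intermediate values are shown rounded; full precision is carried through to the final answer.)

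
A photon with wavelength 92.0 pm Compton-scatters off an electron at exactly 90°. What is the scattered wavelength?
94.4263 pm

Using the Compton formula: λ' = λ + λ_C(1 − cos θ)

For θ = 90°, cos θ = 0 (exact) = 0.0000, so:
1 − cos 90° = 1 − (0) = 1.0000

Δλ = λ_C × 1.0000 = 2.4263 × 1.0000 = 2.4263 pm

λ' = 92.0 + 2.4263 = 94.4263 pm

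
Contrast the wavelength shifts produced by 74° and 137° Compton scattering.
137° produces the larger shift by a factor of 2.390

Calculate both shifts using Δλ = λ_C(1 - cos θ):

For θ₁ = 74°:
Δλ₁ = 2.4263 × (1 - cos(74°))
Δλ₁ = 2.4263 × 0.7244
Δλ₁ = 1.7575 pm

For θ₂ = 137°:
Δλ₂ = 2.4263 × (1 - cos(137°))
Δλ₂ = 2.4263 × 1.7314
Δλ₂ = 4.2008 pm

The 137° angle produces the larger shift.
Ratio: 4.2008/1.7575 = 2.390

(Intermediate values are shown rounded; full precision is carried through to the final answer.)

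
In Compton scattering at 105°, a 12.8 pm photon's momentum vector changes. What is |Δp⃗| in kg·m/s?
7.4474e-23 kg·m/s

Photon momentum magnitude is p = h/λ.

Initial momentum:
p₀ = h/λ = 6.6261e-34/1.2800e-11 = 5.1766e-23 kg·m/s

After scattering:
λ' = λ + Δλ = 12.8 + 3.0543 = 15.8543 pm
p' = h/λ' = 6.6261e-34/1.5854e-11 = 4.1794e-23 kg·m/s

Momentum is a vector; the scattered photon's direction makes angle θ = 105° with the incident direction. The magnitude of the vector change Δp⃗ = p⃗₀ − p⃗' is found from the law of cosines:
|Δp⃗|² = p₀² + p'² − 2p₀p'cos θ
|Δp⃗|² = (5.1766e-23)² + (4.1794e-23)² − 2·5.1766e-23·4.1794e-23·cos(105°)
|Δp⃗| = 7.4474e-23 kg·m/s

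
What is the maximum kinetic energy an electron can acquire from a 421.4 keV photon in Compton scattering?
262.3402 keV

Maximum energy transfer occurs at θ = 180° (backscattering).

Initial photon: E₀ = 421.4 keV → λ₀ = 2.9422 pm

Maximum Compton shift (at 180°):
Δλ_max = 2λ_C = 2 × 2.4263 = 4.8526 pm

Final wavelength:
λ' = 2.9422 + 4.8526 = 7.7948 pm

Minimum photon energy (maximum energy to electron):
E'_min = hc/λ' = 159.0598 keV

Maximum electron kinetic energy:
K_max = E₀ - E'_min = 421.4000 - 159.0598 = 262.3402 keV

(Intermediate values are shown rounded; full precision is carried through to the final answer.)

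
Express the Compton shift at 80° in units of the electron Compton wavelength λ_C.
0.8264 λ_C

The Compton shift formula is:
Δλ = λ_C(1 - cos θ)

Dividing both sides by λ_C:
Δλ/λ_C = 1 - cos θ

For θ = 80°:
Δλ/λ_C = 1 - cos(80°)
Δλ/λ_C = 1 - 0.1736
Δλ/λ_C = 0.8264

This means the shift is 0.8264 × λ_C = 2.0050 pm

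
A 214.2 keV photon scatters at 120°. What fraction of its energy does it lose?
0.3860 (or 38.60%)

Calculate initial and final photon energies:

Initial: E₀ = 214.2 keV → λ₀ = 5.7882 pm
Compton shift: Δλ = 3.6395 pm
Final wavelength: λ' = 9.4277 pm
Final energy: E' = 131.5104 keV

Fractional energy loss:
(E₀ - E')/E₀ = (214.2000 - 131.5104)/214.2000
= 82.6896/214.2000
= 0.3860
= 38.60%

(Intermediate values are shown rounded; full precision is carried through to the final answer.)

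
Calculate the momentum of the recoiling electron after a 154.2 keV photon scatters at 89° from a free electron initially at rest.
1.0319e-22 kg·m/s

The electron is initially at rest, so by conservation of momentum:
p⃗_e = p⃗₀ − p⃗'  (incident photon momentum minus scattered photon momentum)

Photon momentum magnitudes (p = h/λ = E/c):
λ₀ = hc/E₀ = 8.0405 pm → p₀ = h/λ₀ = 8.2409e-23 kg·m/s
Δλ = λ_C(1 − cos 89°) = 2.3840 pm
λ' = 10.4244 pm → p' = h/λ' = 6.3563e-23 kg·m/s

The scattered photon makes angle θ = 89° with the incident direction, so by the law of cosines:
|p⃗_e|² = p₀² + p'² − 2p₀p'cos θ
|p⃗_e|² = (8.2409e-23)² + (6.3563e-23)² − 2·8.2409e-23·6.3563e-23·cos(89°)
|p⃗_e| = 1.0319e-22 kg·m/s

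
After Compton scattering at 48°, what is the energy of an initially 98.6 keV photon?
92.6828 keV

First convert energy to wavelength:
λ = hc/E, with hc ≈ 1239.842 keV·pm (i.e. 1239.842 eV·nm)

For E = 98.6 keV = 98600 eV:
λ = 1239.842 keV·pm / 98.6 keV
λ = 12.5745 pm

Calculate the Compton shift:
Δλ = λ_C(1 - cos(48°)) = 2.4263 × 0.3309
Δλ = 0.8028 pm

Final wavelength:
λ' = 12.5745 + 0.8028 = 13.3773 pm

Final energy:
E' = hc/λ' = 1239.842 / 13.3773 = 92.6828 keV

(Intermediate values are shown rounded; full precision is carried through to the final answer.)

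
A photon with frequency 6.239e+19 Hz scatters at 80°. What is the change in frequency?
1.837e+19 Hz (decrease)

Convert frequency to wavelength (c = 299792458 m/s):
λ₀ = c/f₀ = 299792458/6.239e+19 = 4.8051364e-12 m = 4.8051 pm

Calculate Compton shift:
Δλ = λ_C(1 - cos(80°)) = 2.0050 pm

Final wavelength:
λ' = λ₀ + Δλ = 4.8051 + 2.0050 = 6.8101 pm

Final frequency:
f' = c/λ' = 299792458/6.8101223e-12 = 4.4021597e+19 Hz

Frequency shift (decrease):
Δf = f₀ - f' = 6.239e+19 - 4.4021597e+19 = 1.837e+19 Hz

(Intermediate values are shown rounded; full precision is carried through to the final answer.)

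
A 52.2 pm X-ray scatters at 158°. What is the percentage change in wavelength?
8.9578%

Calculate the Compton shift:
Δλ = λ_C(1 - cos(158°))
Δλ = 2.4263 × (1 - cos(158°))
Δλ = 2.4263 × 1.9272
Δλ = 4.6759 pm

Percentage change:
(Δλ/λ₀) × 100 = (4.6759/52.2) × 100
= 8.9578%

(Intermediate values are shown rounded; full precision is carried through to the final answer.)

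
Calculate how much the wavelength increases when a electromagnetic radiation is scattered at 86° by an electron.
2.2571 pm

Using the Compton scattering formula:
Δλ = λ_C(1 - cos θ)

where λ_C = h/(m_e·c) ≈ 2.4263 pm is the Compton wavelength of an electron.

For θ = 86°:
cos(86°) = 0.0698
1 - cos(86°) = 0.9302

Δλ = 2.4263 × 0.9302
Δλ = 2.2571 pm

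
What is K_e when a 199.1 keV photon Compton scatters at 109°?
67.8091 keV

By energy conservation: K_e = E_initial - E_final

First find the scattered photon energy:
Initial wavelength: λ = hc/E = 6.2272 pm
Compton shift: Δλ = λ_C(1 - cos(109°)) = 3.2162 pm
Final wavelength: λ' = 6.2272 + 3.2162 = 9.4435 pm
Final photon energy: E' = hc/λ' = 131.2909 keV

Electron kinetic energy:
K_e = E - E' = 199.1000 - 131.2909 = 67.8091 keV

(Intermediate values are shown rounded; full precision is carried through to the final answer.)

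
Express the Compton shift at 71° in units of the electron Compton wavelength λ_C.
0.6744 λ_C

The Compton shift formula is:
Δλ = λ_C(1 - cos θ)

Dividing both sides by λ_C:
Δλ/λ_C = 1 - cos θ

For θ = 71°:
Δλ/λ_C = 1 - cos(71°)
Δλ/λ_C = 1 - 0.3256
Δλ/λ_C = 0.6744

This means the shift is 0.6744 × λ_C = 1.6364 pm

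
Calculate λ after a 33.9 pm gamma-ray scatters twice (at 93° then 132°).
40.5031 pm

Apply Compton shift twice:

First scattering at θ₁ = 93°:
Δλ₁ = λ_C(1 - cos(93°))
Δλ₁ = 2.4263 × 1.0523
Δλ₁ = 2.5533 pm

After first scattering:
λ₁ = 33.9 + 2.5533 = 36.4533 pm

Second scattering at θ₂ = 132°:
Δλ₂ = λ_C(1 - cos(132°))
Δλ₂ = 2.4263 × 1.6691
Δλ₂ = 4.0498 pm

Final wavelength:
λ₂ = 36.4533 + 4.0498 = 40.5031 pm

Total shift: Δλ_total = 2.5533 + 4.0498 = 6.6031 pm

(Intermediate values are shown rounded; full precision is carried through to the final answer.)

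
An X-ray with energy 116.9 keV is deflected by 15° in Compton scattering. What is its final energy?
115.9958 keV

First convert energy to wavelength:
λ = hc/E, with hc ≈ 1239.842 keV·pm (i.e. 1239.842 eV·nm)

For E = 116.9 keV = 116900 eV:
λ = 1239.842 keV·pm / 116.9 keV
λ = 10.6060 pm

Calculate the Compton shift:
Δλ = λ_C(1 - cos(15°)) = 2.4263 × 0.0341
Δλ = 0.0827 pm

Final wavelength:
λ' = 10.6060 + 0.0827 = 10.6887 pm

Final energy:
E' = hc/λ' = 1239.842 / 10.6887 = 115.9958 keV

(Intermediate values are shown rounded; full precision is carried through to the final answer.)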